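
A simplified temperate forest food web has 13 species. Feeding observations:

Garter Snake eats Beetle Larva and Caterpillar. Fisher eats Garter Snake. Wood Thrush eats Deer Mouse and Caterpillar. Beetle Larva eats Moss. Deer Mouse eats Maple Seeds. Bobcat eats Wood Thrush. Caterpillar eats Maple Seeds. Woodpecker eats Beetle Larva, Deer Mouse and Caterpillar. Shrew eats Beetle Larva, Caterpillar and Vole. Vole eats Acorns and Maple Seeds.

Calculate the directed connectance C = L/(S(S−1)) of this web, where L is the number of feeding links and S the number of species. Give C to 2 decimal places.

C = 0.11

The web has S = 13 species and L = 17 feeding links.
C = L / (S(S−1)) = 17 / 156 = 0.1090 ≈ 0.11.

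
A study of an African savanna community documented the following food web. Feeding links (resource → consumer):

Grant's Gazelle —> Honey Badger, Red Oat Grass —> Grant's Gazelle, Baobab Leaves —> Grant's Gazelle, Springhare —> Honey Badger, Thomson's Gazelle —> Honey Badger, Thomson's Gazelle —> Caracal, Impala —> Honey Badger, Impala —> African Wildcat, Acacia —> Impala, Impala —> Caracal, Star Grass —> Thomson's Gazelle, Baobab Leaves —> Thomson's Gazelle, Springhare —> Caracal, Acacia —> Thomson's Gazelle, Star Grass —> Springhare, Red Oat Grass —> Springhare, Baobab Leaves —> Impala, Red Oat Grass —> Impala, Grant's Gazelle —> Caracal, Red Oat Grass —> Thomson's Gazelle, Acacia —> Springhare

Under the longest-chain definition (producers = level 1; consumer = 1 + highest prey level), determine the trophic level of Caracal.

Trophic level 3

Red Oat Grass is a producer → level 1.
Impala eats Red Oat Grass (level 1); other prey at levels: Baobab Leaves 1, Acacia 1 → level 2.
Caracal eats Impala (level 2); other prey at levels: Thomson's Gazelle 2, Springhare 2, Grant's Gazelle 2 → level 3.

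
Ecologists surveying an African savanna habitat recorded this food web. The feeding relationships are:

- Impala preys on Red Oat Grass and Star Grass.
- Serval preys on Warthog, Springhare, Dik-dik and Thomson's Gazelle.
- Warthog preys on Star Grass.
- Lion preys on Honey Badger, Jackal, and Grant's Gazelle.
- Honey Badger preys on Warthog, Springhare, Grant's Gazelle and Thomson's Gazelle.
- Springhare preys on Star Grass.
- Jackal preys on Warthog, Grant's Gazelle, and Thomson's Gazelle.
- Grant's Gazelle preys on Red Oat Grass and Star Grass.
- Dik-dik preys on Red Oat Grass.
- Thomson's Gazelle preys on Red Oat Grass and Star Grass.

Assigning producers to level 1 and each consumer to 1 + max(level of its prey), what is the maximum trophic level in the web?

Producers (level 1): Star Grass, Red Oat Grass.
Star Grass → Warthog → Honey Badger → Lion gives Lion level 4.
No species has a prey at level 4, so no species reaches level 5.

4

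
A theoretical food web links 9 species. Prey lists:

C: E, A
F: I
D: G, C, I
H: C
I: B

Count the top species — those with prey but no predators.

Top species (has prey, but nothing eats it): D, F, H.
Count: 3.

3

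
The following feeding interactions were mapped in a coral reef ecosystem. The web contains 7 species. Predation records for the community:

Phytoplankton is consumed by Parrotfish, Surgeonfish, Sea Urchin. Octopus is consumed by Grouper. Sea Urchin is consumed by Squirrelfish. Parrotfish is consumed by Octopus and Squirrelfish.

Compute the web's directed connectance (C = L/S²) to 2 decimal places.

The web has S = 7 species and L = 7 feeding links.
C = L / S² = 7 / 49 = 0.1429 ≈ 0.14.

C = 0.14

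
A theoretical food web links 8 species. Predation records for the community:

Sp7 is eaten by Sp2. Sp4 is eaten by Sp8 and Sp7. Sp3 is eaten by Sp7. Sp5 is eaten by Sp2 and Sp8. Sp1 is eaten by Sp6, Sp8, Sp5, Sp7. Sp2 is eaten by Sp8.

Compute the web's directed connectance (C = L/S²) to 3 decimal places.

The web has S = 8 species and L = 11 feeding links.
C = L / S² = 11 / 64 = 0.1719 ≈ 0.172.

C = 0.172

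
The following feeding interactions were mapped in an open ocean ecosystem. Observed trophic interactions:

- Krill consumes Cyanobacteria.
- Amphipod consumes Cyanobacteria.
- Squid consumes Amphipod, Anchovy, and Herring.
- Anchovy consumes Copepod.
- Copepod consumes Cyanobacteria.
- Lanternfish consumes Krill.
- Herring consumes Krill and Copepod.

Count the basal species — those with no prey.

Basal species (no prey listed): Cyanobacteria.
Count: 1.

1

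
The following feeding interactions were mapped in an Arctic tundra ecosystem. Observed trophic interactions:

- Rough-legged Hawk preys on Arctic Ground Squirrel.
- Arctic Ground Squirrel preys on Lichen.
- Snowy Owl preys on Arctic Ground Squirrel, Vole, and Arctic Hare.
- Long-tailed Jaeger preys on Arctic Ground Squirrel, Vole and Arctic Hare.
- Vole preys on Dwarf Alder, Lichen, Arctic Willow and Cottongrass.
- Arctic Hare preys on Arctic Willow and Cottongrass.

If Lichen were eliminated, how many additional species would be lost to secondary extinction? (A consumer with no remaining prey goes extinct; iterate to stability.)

2

Remove Lichen.
Round 1: Arctic Ground Squirrel (all prey gone) → extinct.
Round 2: Rough-legged Hawk (all prey gone) → extinct.
No further losses. Total secondary extinctions: 2.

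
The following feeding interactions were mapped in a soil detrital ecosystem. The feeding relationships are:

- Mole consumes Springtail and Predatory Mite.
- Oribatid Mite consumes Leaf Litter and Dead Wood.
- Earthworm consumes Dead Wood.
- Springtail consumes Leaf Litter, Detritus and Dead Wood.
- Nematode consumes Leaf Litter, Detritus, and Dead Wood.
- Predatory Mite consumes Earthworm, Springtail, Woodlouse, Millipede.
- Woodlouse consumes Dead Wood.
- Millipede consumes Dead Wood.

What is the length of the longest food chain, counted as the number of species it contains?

4 species

One longest chain: Dead Wood → Millipede → Predatory Mite → Mole.
It has 4 species and 3 links.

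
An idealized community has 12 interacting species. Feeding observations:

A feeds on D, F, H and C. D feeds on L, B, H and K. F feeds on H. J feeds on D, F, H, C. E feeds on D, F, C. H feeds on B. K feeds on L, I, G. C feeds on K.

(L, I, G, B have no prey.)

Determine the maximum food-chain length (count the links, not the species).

3 links

One longest chain: L → K → C → A.
It has 4 species and 3 links.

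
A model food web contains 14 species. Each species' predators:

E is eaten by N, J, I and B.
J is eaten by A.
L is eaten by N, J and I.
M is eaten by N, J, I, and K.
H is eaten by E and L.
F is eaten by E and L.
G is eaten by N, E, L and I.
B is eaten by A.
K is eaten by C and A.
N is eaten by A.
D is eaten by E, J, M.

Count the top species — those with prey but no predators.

3

Top species (has prey, but nothing eats it): I, C, A.
Count: 3.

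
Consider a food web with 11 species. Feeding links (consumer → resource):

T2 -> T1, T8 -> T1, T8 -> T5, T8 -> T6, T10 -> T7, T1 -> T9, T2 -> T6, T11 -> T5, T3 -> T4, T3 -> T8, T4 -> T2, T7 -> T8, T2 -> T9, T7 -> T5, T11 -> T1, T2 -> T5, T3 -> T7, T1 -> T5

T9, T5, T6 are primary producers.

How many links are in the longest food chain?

One longest chain: T9 → T1 → T8 → T7 → T10.
It has 5 species and 4 links.

4 links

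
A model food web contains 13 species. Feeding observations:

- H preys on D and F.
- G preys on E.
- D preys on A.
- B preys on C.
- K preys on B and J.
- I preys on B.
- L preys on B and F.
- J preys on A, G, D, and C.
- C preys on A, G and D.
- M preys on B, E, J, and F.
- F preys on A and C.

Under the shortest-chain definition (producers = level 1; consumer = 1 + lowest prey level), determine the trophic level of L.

Trophic level 3

A is a producer → level 1.
F eats A → level 2.
L eats F → level 3.
No prey of L is below level 2, so 3 is the minimum.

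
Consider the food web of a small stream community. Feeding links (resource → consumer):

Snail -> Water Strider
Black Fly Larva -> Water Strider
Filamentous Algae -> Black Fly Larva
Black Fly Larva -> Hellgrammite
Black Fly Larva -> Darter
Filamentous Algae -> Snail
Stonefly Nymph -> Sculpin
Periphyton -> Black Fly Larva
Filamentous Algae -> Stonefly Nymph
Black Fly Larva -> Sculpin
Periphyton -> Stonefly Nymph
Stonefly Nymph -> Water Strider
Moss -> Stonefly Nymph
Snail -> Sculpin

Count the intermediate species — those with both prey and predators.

3

Intermediate species (has both prey and predators): Stonefly Nymph, Black Fly Larva, Snail.
Count: 3.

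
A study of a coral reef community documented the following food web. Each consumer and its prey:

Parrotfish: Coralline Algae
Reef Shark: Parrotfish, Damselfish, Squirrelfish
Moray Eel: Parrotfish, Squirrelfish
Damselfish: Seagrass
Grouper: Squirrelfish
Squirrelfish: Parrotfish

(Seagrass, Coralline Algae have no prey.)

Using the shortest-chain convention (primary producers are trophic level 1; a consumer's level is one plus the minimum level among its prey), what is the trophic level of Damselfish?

Seagrass is a producer → level 1.
Damselfish eats Seagrass → level 2.

Trophic level 2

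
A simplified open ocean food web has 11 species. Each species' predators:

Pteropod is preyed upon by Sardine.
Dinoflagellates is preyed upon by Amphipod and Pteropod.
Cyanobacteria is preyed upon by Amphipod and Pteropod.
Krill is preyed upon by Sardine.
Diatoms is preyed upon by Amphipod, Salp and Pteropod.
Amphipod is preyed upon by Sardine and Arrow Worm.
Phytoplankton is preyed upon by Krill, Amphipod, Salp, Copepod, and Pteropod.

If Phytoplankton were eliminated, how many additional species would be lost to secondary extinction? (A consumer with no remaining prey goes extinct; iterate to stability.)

Remove Phytoplankton.
Round 1: Krill (all prey gone), Copepod (all prey gone) → extinct.
No further losses. Total secondary extinctions: 2.

2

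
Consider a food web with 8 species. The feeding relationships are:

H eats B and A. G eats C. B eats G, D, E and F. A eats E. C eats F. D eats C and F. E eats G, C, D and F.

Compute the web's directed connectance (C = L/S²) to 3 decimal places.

C = 0.234

The web has S = 8 species and L = 15 feeding links.
C = L / S² = 15 / 64 = 0.2344 ≈ 0.234.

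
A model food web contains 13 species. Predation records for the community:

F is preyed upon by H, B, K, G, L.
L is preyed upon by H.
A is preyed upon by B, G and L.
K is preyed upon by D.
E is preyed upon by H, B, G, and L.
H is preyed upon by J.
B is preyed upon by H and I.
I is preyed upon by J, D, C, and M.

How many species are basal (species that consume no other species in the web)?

3

Basal species (no prey listed): F, A, E.
Count: 3.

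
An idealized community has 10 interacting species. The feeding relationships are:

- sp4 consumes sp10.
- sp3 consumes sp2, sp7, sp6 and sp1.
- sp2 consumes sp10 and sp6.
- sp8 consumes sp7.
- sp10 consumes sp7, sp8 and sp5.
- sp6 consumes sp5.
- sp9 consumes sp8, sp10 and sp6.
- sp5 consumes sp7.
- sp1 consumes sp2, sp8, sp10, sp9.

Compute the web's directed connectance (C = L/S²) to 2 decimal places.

The web has S = 10 species and L = 20 feeding links.
C = L / S² = 20 / 100 = 0.2000 ≈ 0.20.

C = 0.20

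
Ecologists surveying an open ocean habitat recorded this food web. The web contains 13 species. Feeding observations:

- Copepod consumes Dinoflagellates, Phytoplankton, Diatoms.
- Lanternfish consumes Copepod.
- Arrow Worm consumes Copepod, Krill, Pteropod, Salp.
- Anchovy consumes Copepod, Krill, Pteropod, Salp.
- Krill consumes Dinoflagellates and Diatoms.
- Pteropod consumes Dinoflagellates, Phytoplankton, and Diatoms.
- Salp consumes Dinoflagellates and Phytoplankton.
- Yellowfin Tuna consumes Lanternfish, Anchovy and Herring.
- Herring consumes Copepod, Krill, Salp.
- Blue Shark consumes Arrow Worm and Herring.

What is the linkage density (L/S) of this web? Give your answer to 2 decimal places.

L/S = 2.08

There are L = 27 links among S = 13 species.
L/S = 27/13 = 2.0769 ≈ 2.08.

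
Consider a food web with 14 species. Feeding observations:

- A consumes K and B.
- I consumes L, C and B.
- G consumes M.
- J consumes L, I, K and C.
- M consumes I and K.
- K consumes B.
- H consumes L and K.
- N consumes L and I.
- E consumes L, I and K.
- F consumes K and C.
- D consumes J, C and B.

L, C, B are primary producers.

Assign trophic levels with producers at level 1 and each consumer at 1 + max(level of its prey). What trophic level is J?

Trophic level 3

B is a producer → level 1.
K eats B → level 2.
J eats K (level 2); other prey at levels: L 1, C 1, I 2 → level 3.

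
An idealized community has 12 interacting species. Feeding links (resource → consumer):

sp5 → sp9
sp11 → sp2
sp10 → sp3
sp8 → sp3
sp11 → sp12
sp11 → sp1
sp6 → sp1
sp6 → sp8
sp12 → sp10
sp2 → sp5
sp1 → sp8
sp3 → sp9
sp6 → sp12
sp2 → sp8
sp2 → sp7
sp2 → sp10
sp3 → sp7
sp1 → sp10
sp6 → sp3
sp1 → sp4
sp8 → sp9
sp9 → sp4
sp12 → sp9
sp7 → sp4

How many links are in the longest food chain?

One longest chain: sp11 → sp2 → sp8 → sp3 → sp7 → sp4.
It has 6 species and 5 links.

5 links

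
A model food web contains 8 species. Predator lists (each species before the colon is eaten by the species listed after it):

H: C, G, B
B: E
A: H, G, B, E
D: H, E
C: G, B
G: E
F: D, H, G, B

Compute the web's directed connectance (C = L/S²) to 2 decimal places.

C = 0.27

The web has S = 8 species and L = 17 feeding links.
C = L / S² = 17 / 64 = 0.2656 ≈ 0.27.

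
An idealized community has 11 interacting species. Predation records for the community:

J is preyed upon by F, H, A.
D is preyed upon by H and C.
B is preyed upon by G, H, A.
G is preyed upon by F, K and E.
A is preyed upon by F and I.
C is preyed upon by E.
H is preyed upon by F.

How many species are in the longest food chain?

One longest chain: B → A → I.
It has 3 species and 2 links.

3 species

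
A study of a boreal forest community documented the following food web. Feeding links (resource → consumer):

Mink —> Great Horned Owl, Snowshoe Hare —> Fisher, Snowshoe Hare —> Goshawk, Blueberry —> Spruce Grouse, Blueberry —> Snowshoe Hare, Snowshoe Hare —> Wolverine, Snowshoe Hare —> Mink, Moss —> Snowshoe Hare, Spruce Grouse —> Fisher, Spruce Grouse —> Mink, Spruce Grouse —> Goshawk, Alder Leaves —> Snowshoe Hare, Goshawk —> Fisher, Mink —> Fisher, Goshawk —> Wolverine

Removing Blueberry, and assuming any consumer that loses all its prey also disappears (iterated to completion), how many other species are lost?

Remove Blueberry.
Round 1: Spruce Grouse (all prey gone) → extinct.
No further losses. Total secondary extinctions: 1.

1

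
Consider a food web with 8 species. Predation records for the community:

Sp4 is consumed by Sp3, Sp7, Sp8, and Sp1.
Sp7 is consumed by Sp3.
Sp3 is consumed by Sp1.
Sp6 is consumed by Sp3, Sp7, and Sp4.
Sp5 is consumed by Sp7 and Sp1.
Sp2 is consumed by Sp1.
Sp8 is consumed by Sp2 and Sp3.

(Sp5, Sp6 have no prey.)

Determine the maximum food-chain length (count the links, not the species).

One longest chain: Sp6 → Sp4 → Sp8 → Sp2 → Sp1.
It has 5 species and 4 links.

4 links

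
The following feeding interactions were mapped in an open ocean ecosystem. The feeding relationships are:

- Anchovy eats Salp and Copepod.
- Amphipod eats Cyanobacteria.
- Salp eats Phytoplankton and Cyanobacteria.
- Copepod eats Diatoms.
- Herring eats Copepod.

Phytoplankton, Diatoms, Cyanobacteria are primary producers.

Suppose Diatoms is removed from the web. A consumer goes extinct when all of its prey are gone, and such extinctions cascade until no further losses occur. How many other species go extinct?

2

Remove Diatoms.
Round 1: Copepod (all prey gone) → extinct.
Round 2: Herring (all prey gone) → extinct.
No further losses. Total secondary extinctions: 2.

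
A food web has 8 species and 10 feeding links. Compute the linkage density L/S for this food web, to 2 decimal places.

L/S = 1.25

There are L = 10 links among S = 8 species.
L/S = 10/8 = 1.2500 ≈ 1.25.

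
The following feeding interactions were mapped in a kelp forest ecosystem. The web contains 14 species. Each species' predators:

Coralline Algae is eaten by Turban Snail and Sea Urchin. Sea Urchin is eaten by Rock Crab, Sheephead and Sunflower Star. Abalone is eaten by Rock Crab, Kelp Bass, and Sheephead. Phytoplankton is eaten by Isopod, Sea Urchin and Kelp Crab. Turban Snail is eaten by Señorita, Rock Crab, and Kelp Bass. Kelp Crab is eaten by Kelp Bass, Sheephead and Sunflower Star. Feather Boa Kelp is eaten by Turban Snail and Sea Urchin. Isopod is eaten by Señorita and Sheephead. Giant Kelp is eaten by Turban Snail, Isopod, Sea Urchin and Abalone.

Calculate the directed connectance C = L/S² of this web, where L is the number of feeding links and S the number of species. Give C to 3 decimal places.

C = 0.128

The web has S = 14 species and L = 25 feeding links.
C = L / S² = 25 / 196 = 0.1276 ≈ 0.128.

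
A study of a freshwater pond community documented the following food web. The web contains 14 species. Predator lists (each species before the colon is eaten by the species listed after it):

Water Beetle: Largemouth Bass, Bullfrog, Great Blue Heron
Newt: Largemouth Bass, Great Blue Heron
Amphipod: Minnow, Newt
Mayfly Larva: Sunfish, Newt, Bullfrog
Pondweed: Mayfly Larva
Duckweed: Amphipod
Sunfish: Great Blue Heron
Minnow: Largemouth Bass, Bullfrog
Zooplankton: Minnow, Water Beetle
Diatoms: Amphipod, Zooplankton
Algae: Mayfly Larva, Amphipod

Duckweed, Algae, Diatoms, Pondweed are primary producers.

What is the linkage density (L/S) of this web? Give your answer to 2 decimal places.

There are L = 21 links among S = 14 species.
L/S = 21/14 = 1.5000 ≈ 1.50.

L/S = 1.50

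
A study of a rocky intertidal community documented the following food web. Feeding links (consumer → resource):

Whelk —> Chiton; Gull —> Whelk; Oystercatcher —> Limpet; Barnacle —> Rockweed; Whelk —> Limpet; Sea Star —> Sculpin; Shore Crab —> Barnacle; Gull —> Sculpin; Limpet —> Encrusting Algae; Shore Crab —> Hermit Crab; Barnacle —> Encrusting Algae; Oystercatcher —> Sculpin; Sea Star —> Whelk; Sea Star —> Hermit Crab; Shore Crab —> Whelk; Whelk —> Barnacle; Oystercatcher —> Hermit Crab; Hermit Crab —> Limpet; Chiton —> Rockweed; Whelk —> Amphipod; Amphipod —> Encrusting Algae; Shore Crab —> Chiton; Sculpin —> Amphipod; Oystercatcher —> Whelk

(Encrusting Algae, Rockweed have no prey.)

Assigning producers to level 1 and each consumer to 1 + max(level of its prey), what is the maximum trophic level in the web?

Producers (level 1): Encrusting Algae, Rockweed.
Encrusting Algae → Amphipod → Sculpin → Gull gives Gull level 4.
No species has a prey at level 4, so no species reaches level 5.

4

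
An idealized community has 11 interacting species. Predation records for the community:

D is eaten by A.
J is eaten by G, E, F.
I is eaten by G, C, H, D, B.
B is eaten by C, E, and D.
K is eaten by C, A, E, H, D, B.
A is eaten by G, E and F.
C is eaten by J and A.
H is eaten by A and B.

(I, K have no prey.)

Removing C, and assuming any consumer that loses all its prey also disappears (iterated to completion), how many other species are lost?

Remove C.
Round 1: J (all prey gone) → extinct.
No further losses. Total secondary extinctions: 1.

1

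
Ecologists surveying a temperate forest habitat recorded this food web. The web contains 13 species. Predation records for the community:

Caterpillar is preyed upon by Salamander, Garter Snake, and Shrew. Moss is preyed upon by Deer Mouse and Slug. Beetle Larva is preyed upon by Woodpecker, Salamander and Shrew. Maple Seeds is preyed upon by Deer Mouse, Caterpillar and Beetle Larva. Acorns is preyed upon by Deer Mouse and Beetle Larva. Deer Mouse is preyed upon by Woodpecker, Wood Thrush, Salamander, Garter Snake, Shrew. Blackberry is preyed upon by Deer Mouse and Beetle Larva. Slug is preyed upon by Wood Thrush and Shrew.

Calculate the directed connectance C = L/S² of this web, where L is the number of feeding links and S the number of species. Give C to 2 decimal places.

The web has S = 13 species and L = 22 feeding links.
C = L / S² = 22 / 169 = 0.1302 ≈ 0.13.

C = 0.13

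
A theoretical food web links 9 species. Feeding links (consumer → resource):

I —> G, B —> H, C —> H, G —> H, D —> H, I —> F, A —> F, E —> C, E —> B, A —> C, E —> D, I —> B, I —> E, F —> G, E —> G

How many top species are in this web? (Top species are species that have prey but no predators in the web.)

2

Top species (has prey, but nothing eats it): A, I.
Count: 2.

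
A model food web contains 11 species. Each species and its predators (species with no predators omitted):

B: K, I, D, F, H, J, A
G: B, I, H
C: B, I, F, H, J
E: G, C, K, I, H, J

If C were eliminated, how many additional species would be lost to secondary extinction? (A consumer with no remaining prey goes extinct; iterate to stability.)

0

Remove C.
Every predator of it retains at least one other prey: B still has G; I still has E, G, B; F still has B; H still has E, G, B; J still has E, B.
No consumer loses all prey, so no secondary extinctions occur.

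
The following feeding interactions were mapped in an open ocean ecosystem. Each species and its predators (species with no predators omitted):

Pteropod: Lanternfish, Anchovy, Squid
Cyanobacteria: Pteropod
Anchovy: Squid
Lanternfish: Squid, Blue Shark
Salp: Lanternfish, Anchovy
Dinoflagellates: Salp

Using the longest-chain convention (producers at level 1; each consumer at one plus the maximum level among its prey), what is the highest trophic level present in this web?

4

Producers (level 1): Cyanobacteria, Dinoflagellates.
Dinoflagellates → Salp → Lanternfish → Blue Shark gives Blue Shark level 4.
No species has a prey at level 4, so no species reaches level 5.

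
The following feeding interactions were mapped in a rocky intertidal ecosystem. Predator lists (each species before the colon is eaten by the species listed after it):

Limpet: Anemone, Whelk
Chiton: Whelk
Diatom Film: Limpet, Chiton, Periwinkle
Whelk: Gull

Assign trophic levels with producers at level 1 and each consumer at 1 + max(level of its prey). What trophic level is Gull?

Diatom Film is a producer → level 1.
Limpet eats Diatom Film → level 2.
Whelk eats Limpet (level 2); other prey at levels: Chiton 2 → level 3.
Gull eats Whelk → level 4.

Trophic level 4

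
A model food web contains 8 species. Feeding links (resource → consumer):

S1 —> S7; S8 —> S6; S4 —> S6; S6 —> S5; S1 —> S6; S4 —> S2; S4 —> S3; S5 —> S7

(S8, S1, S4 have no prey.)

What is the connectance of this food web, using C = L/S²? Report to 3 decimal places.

C = 0.125

The web has S = 8 species and L = 8 feeding links.
C = L / S² = 8 / 64 = 0.1250 ≈ 0.125.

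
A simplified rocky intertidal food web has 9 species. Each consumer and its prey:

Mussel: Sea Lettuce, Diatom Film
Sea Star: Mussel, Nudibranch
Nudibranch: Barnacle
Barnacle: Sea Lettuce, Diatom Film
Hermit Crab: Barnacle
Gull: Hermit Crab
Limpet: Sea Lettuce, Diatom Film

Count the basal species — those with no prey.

2

Basal species (no prey listed): Sea Lettuce, Diatom Film.
Count: 2.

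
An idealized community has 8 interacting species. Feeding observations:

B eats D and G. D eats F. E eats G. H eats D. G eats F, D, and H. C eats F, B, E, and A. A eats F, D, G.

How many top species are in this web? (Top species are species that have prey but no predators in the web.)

Top species (has prey, but nothing eats it): C.
Count: 1.

1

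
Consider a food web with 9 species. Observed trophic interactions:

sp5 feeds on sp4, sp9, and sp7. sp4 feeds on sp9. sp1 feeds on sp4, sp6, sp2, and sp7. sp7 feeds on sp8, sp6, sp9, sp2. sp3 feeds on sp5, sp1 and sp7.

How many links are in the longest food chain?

One longest chain: sp9 → sp4 → sp5 → sp3.
It has 4 species and 3 links.

3 links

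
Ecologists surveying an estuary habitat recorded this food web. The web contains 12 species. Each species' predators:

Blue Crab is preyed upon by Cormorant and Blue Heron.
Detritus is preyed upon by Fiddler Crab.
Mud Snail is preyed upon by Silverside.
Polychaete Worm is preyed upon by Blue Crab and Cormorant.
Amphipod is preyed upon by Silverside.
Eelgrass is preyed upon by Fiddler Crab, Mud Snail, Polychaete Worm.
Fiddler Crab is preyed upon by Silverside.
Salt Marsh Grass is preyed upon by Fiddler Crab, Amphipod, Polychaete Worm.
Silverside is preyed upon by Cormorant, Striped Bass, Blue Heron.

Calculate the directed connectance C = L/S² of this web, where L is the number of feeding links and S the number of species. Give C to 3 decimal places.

C = 0.118

The web has S = 12 species and L = 17 feeding links.
C = L / S² = 17 / 144 = 0.1181 ≈ 0.118.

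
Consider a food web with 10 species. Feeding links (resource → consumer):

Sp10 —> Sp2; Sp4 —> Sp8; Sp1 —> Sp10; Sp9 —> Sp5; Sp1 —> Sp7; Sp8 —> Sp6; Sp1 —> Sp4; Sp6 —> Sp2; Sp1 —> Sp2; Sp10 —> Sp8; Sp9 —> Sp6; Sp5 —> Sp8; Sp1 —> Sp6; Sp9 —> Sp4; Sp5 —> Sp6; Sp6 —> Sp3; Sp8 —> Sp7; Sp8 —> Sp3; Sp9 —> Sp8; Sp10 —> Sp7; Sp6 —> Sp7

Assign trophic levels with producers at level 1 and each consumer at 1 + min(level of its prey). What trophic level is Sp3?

Sp9 is a producer → level 1.
Sp8 eats Sp9 → level 2.
Sp3 eats Sp8 → level 3.
No prey of Sp3 is below level 2, so 3 is the minimum.

Trophic level 3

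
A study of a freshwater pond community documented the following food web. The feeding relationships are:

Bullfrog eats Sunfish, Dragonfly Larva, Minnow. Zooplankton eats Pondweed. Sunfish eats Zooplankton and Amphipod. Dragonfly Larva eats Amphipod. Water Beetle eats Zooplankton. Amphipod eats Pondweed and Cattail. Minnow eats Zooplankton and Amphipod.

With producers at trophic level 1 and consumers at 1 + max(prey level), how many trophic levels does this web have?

Producers (level 1): Cattail, Pondweed.
Pondweed → Zooplankton → Sunfish → Bullfrog gives Bullfrog level 4.
No species has a prey at level 4, so no species reaches level 5.

4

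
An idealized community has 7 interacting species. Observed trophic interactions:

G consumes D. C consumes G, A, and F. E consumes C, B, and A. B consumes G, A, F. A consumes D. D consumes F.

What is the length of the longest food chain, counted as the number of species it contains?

One longest chain: F → D → G → C → E.
It has 5 species and 4 links.

5 species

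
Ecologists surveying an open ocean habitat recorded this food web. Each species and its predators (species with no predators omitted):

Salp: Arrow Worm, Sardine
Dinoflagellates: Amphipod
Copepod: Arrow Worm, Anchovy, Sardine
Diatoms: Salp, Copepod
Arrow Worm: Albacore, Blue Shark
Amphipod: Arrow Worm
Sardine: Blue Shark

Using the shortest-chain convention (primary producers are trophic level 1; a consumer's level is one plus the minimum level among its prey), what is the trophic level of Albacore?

Trophic level 4

Diatoms is a producer → level 1.
Salp eats Diatoms → level 2.
Arrow Worm eats Salp → level 3.
Albacore eats Arrow Worm → level 4.
No prey of Albacore is below level 3, so 4 is the minimum.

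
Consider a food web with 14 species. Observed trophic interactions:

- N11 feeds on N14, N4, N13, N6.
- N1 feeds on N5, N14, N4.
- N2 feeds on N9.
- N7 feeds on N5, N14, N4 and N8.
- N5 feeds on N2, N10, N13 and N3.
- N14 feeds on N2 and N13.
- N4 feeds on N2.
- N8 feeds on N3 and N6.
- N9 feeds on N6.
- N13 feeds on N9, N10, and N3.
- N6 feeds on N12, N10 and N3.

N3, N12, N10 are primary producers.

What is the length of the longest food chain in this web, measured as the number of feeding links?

5 links

One longest chain: N3 → N6 → N9 → N2 → N5 → N1.
It has 6 species and 5 links.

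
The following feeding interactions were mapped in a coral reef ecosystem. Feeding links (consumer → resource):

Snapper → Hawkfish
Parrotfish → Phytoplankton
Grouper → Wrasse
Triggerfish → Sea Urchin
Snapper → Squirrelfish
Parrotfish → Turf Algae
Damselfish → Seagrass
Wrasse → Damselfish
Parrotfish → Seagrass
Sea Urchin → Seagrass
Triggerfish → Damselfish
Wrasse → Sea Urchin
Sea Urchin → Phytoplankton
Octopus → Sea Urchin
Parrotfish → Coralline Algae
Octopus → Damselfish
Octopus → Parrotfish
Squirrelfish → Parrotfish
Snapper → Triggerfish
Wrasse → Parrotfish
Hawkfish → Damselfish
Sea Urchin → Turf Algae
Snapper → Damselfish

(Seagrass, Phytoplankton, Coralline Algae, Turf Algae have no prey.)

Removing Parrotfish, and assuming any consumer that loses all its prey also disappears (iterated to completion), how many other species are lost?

Remove Parrotfish.
Round 1: Squirrelfish (all prey gone) → extinct.
No further losses. Total secondary extinctions: 1.

1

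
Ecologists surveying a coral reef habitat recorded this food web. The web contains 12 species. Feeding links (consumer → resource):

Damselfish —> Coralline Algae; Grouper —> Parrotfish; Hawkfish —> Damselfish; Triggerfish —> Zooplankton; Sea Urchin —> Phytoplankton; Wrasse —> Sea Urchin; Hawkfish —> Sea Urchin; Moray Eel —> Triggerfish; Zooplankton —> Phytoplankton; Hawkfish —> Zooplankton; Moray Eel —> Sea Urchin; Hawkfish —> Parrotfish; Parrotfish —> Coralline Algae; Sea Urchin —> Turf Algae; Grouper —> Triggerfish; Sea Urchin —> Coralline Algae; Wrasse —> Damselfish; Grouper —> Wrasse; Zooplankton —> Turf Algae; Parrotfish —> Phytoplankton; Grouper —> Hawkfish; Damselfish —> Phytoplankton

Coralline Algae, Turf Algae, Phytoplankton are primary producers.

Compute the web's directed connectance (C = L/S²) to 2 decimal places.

C = 0.15

The web has S = 12 species and L = 22 feeding links.
C = L / S² = 22 / 144 = 0.1528 ≈ 0.15.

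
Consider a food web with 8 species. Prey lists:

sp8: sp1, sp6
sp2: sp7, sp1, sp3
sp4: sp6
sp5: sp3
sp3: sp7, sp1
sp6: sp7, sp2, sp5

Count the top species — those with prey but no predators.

2

Top species (has prey, but nothing eats it): sp4, sp8.
Count: 2.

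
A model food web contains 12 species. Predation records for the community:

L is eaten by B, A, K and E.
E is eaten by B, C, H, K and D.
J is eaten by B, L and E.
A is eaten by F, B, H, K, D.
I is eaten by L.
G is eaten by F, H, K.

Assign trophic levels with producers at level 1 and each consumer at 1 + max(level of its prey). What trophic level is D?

J is a producer → level 1.
L eats J (level 1); other prey at levels: I 1 → level 2.
E eats L (level 2); other prey at levels: J 1 → level 3.
D eats E (level 3); other prey at levels: A 3 → level 4.

Trophic level 4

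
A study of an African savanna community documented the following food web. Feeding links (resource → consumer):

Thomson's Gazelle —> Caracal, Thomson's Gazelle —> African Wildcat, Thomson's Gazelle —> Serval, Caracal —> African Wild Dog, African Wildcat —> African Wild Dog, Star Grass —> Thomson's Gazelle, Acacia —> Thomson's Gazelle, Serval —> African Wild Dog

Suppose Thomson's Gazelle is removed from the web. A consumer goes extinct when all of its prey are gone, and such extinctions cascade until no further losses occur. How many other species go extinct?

4

Remove Thomson's Gazelle.
Round 1: Caracal (all prey gone), African Wildcat (all prey gone), Serval (all prey gone) → extinct.
Round 2: African Wild Dog (all prey gone) → extinct.
No further losses. Total secondary extinctions: 4.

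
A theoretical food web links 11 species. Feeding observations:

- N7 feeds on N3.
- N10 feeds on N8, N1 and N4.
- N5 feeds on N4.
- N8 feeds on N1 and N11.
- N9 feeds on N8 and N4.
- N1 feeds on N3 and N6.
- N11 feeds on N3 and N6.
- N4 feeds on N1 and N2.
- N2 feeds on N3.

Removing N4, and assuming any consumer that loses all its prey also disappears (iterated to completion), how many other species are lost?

Remove N4.
Round 1: N5 (all prey gone) → extinct.
No further losses. Total secondary extinctions: 1.

1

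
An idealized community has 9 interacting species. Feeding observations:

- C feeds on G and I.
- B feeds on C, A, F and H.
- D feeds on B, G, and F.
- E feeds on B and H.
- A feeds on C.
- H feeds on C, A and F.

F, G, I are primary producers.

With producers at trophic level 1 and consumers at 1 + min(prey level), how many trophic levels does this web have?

Producers (level 1): F, G, I.
Following each consumer down to its lowest-level prey: G → C → A (levels 1 through 3).
All prey of A (C 2) are at level 2 or above, so A is at level 1 + 2 = 3.
Every consumer has at least one prey at level 2 or below, so none exceeds level 3.

3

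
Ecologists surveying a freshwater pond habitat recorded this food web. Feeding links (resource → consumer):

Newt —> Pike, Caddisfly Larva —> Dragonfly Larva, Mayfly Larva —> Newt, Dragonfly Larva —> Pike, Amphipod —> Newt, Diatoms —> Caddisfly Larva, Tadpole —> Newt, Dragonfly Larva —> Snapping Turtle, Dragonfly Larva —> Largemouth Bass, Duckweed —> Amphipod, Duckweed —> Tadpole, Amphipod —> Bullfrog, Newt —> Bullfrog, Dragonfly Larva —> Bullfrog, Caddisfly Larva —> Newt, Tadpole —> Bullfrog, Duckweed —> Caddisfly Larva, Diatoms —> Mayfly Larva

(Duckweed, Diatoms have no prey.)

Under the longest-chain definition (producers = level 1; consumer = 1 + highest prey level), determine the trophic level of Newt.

Duckweed is a producer → level 1.
Caddisfly Larva eats Duckweed (level 1); other prey at levels: Diatoms 1 → level 2.
Newt eats Caddisfly Larva (level 2); other prey at levels: Mayfly Larva 2, Tadpole 2, Amphipod 2 → level 3.

Trophic level 3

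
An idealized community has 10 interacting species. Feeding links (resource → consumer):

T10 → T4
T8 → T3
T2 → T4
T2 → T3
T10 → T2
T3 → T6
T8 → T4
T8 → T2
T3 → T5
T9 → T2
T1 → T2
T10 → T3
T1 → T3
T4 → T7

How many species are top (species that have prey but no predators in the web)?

3

Top species (has prey, but nothing eats it): T5, T7, T6.
Count: 3.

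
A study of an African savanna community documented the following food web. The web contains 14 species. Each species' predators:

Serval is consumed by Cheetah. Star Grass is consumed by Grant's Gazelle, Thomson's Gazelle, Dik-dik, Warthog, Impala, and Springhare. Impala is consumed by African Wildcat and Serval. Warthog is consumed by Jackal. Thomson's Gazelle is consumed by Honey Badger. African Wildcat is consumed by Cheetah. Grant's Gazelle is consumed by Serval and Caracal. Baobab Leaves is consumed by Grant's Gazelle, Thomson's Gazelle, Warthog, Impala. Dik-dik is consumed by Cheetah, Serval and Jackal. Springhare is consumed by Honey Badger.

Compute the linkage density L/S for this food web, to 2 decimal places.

There are L = 22 links among S = 14 species.
L/S = 22/14 = 1.5714 ≈ 1.57.

L/S = 1.57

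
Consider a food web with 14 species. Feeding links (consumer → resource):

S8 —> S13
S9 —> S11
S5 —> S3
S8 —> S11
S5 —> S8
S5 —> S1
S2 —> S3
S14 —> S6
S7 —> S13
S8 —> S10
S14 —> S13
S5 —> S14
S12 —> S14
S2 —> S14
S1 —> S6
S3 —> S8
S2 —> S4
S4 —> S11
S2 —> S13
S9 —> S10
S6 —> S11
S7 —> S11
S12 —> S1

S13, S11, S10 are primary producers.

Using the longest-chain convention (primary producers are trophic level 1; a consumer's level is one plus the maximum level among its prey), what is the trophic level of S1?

S11 is a producer → level 1.
S6 eats S11 → level 2.
S1 eats S6 → level 3.

Trophic level 3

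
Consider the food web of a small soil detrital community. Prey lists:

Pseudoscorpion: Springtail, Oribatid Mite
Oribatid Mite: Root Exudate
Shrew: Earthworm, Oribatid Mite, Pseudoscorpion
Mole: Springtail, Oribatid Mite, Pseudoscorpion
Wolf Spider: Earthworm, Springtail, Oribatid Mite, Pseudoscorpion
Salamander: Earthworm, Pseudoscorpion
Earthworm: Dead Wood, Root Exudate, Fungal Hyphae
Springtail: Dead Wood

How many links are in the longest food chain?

3 links

One longest chain: Dead Wood → Springtail → Pseudoscorpion → Wolf Spider.
It has 4 species and 3 links.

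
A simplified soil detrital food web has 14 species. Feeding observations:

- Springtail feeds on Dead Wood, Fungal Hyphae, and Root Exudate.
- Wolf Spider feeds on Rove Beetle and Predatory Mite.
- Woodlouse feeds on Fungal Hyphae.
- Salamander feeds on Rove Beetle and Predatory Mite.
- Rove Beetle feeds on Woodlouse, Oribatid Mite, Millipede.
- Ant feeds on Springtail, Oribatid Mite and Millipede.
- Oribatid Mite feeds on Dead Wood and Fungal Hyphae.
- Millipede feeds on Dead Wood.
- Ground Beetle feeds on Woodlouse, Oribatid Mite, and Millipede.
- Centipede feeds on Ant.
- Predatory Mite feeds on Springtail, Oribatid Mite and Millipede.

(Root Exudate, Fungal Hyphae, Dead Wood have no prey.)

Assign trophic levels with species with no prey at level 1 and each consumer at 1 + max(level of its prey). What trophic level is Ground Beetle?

Trophic level 3

Fungal Hyphae has no prey (basal) → level 1.
Oribatid Mite eats Fungal Hyphae (level 1); other prey at levels: Dead Wood 1 → level 2.
Ground Beetle eats Oribatid Mite (level 2); other prey at levels: Woodlouse 2, Millipede 2 → level 3.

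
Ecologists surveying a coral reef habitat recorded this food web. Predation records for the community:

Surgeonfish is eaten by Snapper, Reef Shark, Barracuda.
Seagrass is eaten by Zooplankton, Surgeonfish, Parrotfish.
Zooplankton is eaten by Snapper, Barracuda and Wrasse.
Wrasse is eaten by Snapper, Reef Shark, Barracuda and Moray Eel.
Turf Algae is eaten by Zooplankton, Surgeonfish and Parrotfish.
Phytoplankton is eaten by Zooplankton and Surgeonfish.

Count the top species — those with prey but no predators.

5

Top species (has prey, but nothing eats it): Parrotfish, Snapper, Moray Eel, Reef Shark, Barracuda.
Count: 5.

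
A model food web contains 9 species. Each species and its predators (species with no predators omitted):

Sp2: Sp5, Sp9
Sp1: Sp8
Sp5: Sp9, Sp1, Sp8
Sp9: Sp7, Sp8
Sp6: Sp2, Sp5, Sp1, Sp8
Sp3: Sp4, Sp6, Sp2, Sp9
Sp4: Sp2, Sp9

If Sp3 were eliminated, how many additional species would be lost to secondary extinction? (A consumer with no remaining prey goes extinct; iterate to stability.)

8

Remove Sp3.
Round 1: Sp4 (all prey gone), Sp6 (all prey gone) → extinct.
Round 2: Sp2 (all prey gone) → extinct.
Round 3: Sp5 (all prey gone) → extinct.
Round 4: Sp9 (all prey gone), Sp1 (all prey gone) → extinct.
Round 5: Sp7 (all prey gone), Sp8 (all prey gone) → extinct.
No further losses. Total secondary extinctions: 8.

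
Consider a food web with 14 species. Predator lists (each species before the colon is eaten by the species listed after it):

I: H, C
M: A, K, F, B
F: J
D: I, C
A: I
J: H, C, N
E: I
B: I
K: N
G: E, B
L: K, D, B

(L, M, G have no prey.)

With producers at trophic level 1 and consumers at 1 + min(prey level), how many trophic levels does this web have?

Producers (level 1): L, M, G.
Following each consumer down to its lowest-level prey: M → F → J → H (levels 1 through 4).
All prey of H (J 3, I 3) are at level 3 or above, so H is at level 1 + 3 = 4.
Every consumer has at least one prey at level 3 or below, so none exceeds level 4.

4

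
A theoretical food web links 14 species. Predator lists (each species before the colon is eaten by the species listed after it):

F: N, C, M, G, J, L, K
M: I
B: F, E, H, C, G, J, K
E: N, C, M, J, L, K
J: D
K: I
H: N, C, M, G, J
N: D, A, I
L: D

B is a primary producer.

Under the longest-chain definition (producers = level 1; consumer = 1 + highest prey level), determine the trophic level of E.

B is a producer → level 1.
E eats B → level 2.

Trophic level 2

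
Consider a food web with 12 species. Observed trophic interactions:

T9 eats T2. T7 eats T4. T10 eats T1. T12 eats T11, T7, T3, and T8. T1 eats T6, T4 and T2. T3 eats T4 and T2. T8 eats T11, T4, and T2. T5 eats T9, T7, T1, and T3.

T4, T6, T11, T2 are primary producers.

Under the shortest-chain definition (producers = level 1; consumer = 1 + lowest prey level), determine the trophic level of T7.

T4 is a producer → level 1.
T7 eats T4 → level 2.

Trophic level 2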